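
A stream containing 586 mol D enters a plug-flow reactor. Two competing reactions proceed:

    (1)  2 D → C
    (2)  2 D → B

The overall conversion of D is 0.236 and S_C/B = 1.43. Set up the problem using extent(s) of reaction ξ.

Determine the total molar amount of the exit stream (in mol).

Conversion of D: D consumed = 0.236 × 586 = 138.3 mol = 2ξ₁ + 2ξ₂.
Selectivity: 1ξ₁ / (1ξ₂) = 1.43 → ξ₁ = 1.43 ξ₂.
Substitute: (2·1.43 + 2) ξ₂ = 138.3 → ξ₂ = 28.46 mol, ξ₁ = 40.69 mol.
Outlet amounts (n = n₀ + Σ ν·ξ):
  D: 586 − 2(40.69) − 2(28.46) = 447.7
  C: 0 + 1(40.69) = 40.69
  B: 0 + 1(28.46) = 28.46
Total out = 447.7 + 40.69 + 28.46 = 516.9 mol.

517 mol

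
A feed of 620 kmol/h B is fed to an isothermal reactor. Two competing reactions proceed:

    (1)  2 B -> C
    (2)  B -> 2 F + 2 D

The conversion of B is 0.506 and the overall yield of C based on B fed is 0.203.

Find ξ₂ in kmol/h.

ξ₂ = 62 kmol/h

Yield of C: 1ξ₁ / 620 = 0.203 → ξ₁ = 125.9 kmol/h.
Conversion of B: 2ξ₁ + 1ξ₂ = 0.506 × 620 = 313.7 → ξ₂ = 62 kmol/h.
Outlet amounts (n = n₀ + Σ ν·ξ):
  B: 620 − 2(125.9) − 1(62) = 306.3
  C: 0 + 1(125.9) = 125.9
  F: 0 + 2(62) = 124
  D: 0 + 2(62) = 124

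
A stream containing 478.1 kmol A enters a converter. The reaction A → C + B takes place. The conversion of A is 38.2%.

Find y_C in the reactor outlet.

0.276

A reacted = 0.382 × 478.1 = 182.6 kmol; ν_A = −1, so ξ = 182.6/1 = 182.6 kmol.
Outlet amounts (n = n₀ + ν ξ):
  A: 478.1 − 1(182.6) = 295.5
  C: 0 + 1(182.6) = 182.6
  B: 0 + 1(182.6) = 182.6
Total out = 660.7 kmol; y_C = 182.6 / 660.7 = 0.2764.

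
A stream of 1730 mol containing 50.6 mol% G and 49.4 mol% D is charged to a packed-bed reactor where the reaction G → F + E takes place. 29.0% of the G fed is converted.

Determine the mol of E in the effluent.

254 mol

G reacted = 0.29 × 875.4 = 253.9 mol; ν_G = −1, so ξ = 253.9/1 = 253.9 mol.
Outlet amounts (n = n₀ + ν ξ):
  G: 875.4 − 1(253.9) = 621.5
  F: 0 + 1(253.9) = 253.9
  E: 0 + 1(253.9) = 253.9
  D: 854.6 (inert)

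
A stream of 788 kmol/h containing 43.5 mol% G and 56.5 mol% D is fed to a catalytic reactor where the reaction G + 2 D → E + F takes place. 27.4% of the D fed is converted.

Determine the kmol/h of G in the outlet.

282 kmol/h

D reacted = 0.274 × 445.2 = 122 kmol/h; ν_D = −2, so ξ = 122/2 = 61 kmol/h.
Outlet amounts (n = n₀ + ν ξ):
  G: 342.8 − 1(61) = 281.8
  D: 445.2 − 2(61) = 323.2
  E: 0 + 1(61) = 61
  F: 0 + 1(61) = 61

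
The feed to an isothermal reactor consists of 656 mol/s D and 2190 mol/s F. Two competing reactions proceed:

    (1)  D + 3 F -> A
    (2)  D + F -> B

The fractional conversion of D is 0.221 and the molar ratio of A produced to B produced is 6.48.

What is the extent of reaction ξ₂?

Conversion of D: D consumed = 0.221 × 656 = 145 mol/s = 1ξ₁ + 1ξ₂.
Selectivity: 1ξ₁ / (1ξ₂) = 6.48 → ξ₁ = 6.48 ξ₂.
Substitute: (1·6.48 + 1) ξ₂ = 145 → ξ₂ = 19.38 mol/s, ξ₁ = 125.6 mol/s.
Outlet amounts (n = n₀ + Σ ν·ξ):
  D: 656 − 1(125.6) − 1(19.38) = 511
  F: 2190 − 3(125.6) − 1(19.38) = 1794
  A: 0 + 1(125.6) = 125.6
  B: 0 + 1(19.38) = 19.38

ξ₂ = 19.4 mol/s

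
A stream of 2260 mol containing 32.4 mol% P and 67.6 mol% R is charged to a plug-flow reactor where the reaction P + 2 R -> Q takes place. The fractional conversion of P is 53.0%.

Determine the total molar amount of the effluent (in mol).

1480 mol

P reacted = 0.53 × 732.2 = 388.1 mol; ν_P = −1, so ξ = 388.1/1 = 388.1 mol.
Outlet amounts (n = n₀ + ν ξ):
  P: 732.2 − 1(388.1) = 344.2
  R: 1528 − 2(388.1) = 751.6
  Q: 0 + 1(388.1) = 388.1
Total out = 344.2 + 751.6 + 388.1 = 1484 mol.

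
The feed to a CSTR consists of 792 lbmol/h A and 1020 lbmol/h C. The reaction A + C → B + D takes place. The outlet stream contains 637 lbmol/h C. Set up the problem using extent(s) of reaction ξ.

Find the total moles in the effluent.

1810 lbmol/h

For C: n = n₀ − 1ξ → 637 = 1020 − 1ξ, giving ξ = 383 lbmol/h.
Outlet amounts (n = n₀ + ν ξ):
  A: 792 − 1(383) = 409
  C: 1020 − 1(383) = 637
  B: 0 + 1(383) = 383
  D: 0 + 1(383) = 383
Total out = 409 + 637 + 383 + 383 = 1812 lbmol/h.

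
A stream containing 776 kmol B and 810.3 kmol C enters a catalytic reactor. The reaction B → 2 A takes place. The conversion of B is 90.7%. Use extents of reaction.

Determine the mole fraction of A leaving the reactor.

0.615

B reacted = 0.907 × 776 = 703.8 kmol; ν_B = −1, so ξ = 703.8/1 = 703.8 kmol.
Outlet amounts (n = n₀ + ν ξ):
  B: 776 − 1(703.8) = 72.17
  A: 0 + 2(703.8) = 1408
  C: 810.3 (inert)
Total out = 2290 kmol; y_A = 1408 / 2290 = 0.6147.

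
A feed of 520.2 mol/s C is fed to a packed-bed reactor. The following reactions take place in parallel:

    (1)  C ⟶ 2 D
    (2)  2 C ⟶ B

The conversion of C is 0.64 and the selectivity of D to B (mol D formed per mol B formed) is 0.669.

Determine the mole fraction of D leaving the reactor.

0.224

Conversion of C: C consumed = 0.64 × 520.2 = 332.9 mol/s = 1ξ₁ + 2ξ₂.
Selectivity: 2ξ₁ / (1ξ₂) = 0.669 → ξ₁ = 0.3345 ξ₂.
Substitute: (1·0.3345 + 2) ξ₂ = 332.9 → ξ₂ = 142.6 mol/s, ξ₁ = 47.7 mol/s.
Outlet amounts (n = n₀ + Σ ν·ξ):
  C: 520.2 − 1(47.7) − 2(142.6) = 187.3
  D: 0 + 2(47.7) = 95.41
  B: 0 + 1(142.6) = 142.6
Total out = 425.3 mol/s; y_D = 95.41 / 425.3 = 0.2243.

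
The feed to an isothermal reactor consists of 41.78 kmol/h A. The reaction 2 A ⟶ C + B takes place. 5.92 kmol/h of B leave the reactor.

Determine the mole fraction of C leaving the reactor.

For B: n = n₀ + 1ξ → 5.92 = 0 + 1ξ, giving ξ = 5.92 kmol/h.
Outlet amounts (n = n₀ + ν ξ):
  A: 41.78 − 2(5.92) = 29.94
  C: 0 + 1(5.92) = 5.92
  B: 0 + 1(5.92) = 5.92
Total out = 41.78 kmol/h; y_C = 5.92 / 41.78 = 0.1417.

0.142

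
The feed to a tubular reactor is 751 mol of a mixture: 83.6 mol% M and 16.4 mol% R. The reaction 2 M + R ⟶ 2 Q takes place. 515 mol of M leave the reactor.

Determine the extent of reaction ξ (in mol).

ξ = 56.4 mol

For M: n = n₀ − 2ξ → 515 = 627.8 − 2ξ, giving ξ = 56.42 mol.
Outlet amounts (n = n₀ + ν ξ):
  M: 627.8 − 2(56.42) = 515
  R: 123.2 − 1(56.42) = 66.75
  Q: 0 + 2(56.42) = 112.8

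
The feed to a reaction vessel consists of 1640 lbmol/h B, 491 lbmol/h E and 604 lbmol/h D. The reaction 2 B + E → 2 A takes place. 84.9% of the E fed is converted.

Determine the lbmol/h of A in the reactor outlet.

834 lbmol/h

E reacted = 0.849 × 491 = 416.9 lbmol/h; ν_E = −1, so ξ = 416.9/1 = 416.9 lbmol/h.
Outlet amounts (n = n₀ + ν ξ):
  B: 1640 − 2(416.9) = 806.3
  E: 491 − 1(416.9) = 74.14
  A: 0 + 2(416.9) = 833.7
  D: 604 (inert)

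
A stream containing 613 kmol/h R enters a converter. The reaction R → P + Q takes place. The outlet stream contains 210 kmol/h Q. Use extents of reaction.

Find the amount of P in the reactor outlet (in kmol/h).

For Q: n = n₀ + 1ξ → 210 = 0 + 1ξ, giving ξ = 210 kmol/h.
Outlet amounts (n = n₀ + ν ξ):
  R: 613 − 1(210) = 403
  P: 0 + 1(210) = 210
  Q: 0 + 1(210) = 210

210 kmol/h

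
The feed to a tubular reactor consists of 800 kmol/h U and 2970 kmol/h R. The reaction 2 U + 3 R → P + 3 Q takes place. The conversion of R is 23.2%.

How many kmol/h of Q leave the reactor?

689 kmol/h

R reacted = 0.232 × 2970 = 689 kmol/h; ν_R = −3, so ξ = 689/3 = 229.7 kmol/h.
Outlet amounts (n = n₀ + ν ξ):
  U: 800 − 2(229.7) = 340.6
  R: 2970 − 3(229.7) = 2281
  P: 0 + 1(229.7) = 229.7
  Q: 0 + 3(229.7) = 689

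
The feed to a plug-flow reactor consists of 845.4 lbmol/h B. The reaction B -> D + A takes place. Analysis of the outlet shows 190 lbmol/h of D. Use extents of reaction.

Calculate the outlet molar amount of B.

For D: n = n₀ + 1ξ → 190 = 0 + 1ξ, giving ξ = 190 lbmol/h.
Outlet amounts (n = n₀ + ν ξ):
  B: 845.4 − 1(190) = 655.4
  D: 0 + 1(190) = 190
  A: 0 + 1(190) = 190

655 lbmol/h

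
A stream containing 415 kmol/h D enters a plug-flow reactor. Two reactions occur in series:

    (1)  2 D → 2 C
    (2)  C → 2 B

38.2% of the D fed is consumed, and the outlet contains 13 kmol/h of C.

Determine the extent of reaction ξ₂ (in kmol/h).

Conversion of D: D consumed = 2ξ₁ = 0.382 × 415 → ξ₁ = 79.27 kmol/h.
C balance: n_C = 0 + 2ξ₁ − 1ξ₂ = 13 → ξ₂ = (2·79.27 − 13)/1 = 145.5 kmol/h.
Outlet amounts (n = n₀ + Σ ν·ξ):
  D: 415 − 2(79.27) = 256.5
  C: 0 + 2(79.27) − 1(145.5) = 13
  B: 0 + 2(145.5) = 291.1

ξ₂ = 146 kmol/h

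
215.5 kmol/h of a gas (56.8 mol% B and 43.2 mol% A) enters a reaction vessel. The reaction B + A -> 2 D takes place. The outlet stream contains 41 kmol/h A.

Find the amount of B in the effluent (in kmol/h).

70.3 kmol/h

For A: n = n₀ − 1ξ → 41 = 93.1 − 1ξ, giving ξ = 52.1 kmol/h.
Outlet amounts (n = n₀ + ν ξ):
  B: 122.4 − 1(52.1) = 70.31
  A: 93.1 − 1(52.1) = 41
  D: 0 + 2(52.1) = 104.2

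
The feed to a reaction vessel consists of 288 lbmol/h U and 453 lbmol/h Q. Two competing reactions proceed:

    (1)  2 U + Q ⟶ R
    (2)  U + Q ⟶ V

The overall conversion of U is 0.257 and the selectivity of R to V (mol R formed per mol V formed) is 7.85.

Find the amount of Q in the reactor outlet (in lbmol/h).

414 lbmol/h

Conversion of U: U consumed = 0.257 × 288 = 74.02 lbmol/h = 2ξ₁ + 1ξ₂.
Selectivity: 1ξ₁ / (1ξ₂) = 7.85 → ξ₁ = 7.85 ξ₂.
Substitute: (2·7.85 + 1) ξ₂ = 74.02 → ξ₂ = 4.432 lbmol/h, ξ₁ = 34.79 lbmol/h.
Outlet amounts (n = n₀ + Σ ν·ξ):
  U: 288 − 2(34.79) − 1(4.432) = 214
  Q: 453 − 1(34.79) − 1(4.432) = 413.8
  R: 0 + 1(34.79) = 34.79
  V: 0 + 1(4.432) = 4.432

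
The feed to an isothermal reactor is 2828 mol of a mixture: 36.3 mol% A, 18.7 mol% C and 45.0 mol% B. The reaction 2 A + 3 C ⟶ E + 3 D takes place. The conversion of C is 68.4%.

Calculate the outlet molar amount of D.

362 mol

C reacted = 0.684 × 528.8 = 361.7 mol; ν_C = −3, so ξ = 361.7/3 = 120.6 mol.
Outlet amounts (n = n₀ + ν ξ):
  A: 1027 − 2(120.6) = 785.4
  C: 528.8 − 3(120.6) = 167.1
  E: 0 + 1(120.6) = 120.6
  D: 0 + 3(120.6) = 361.7
  B: 1273 (inert)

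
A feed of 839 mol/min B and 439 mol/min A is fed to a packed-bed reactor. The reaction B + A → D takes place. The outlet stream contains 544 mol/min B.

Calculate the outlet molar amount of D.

For B: n = n₀ − 1ξ → 544 = 839 − 1ξ, giving ξ = 295 mol/min.
Outlet amounts (n = n₀ + ν ξ):
  B: 839 − 1(295) = 544
  A: 439 − 1(295) = 144
  D: 0 + 1(295) = 295

295 mol/min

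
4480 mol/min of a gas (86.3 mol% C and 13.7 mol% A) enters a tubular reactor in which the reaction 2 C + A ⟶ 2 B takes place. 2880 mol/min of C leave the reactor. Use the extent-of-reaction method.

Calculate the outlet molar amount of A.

For C: n = n₀ − 2ξ → 2880 = 3866 − 2ξ, giving ξ = 493.1 mol/min.
Outlet amounts (n = n₀ + ν ξ):
  C: 3866 − 2(493.1) = 2880
  A: 613.8 − 1(493.1) = 120.6
  B: 0 + 2(493.1) = 986.2

121 mol/min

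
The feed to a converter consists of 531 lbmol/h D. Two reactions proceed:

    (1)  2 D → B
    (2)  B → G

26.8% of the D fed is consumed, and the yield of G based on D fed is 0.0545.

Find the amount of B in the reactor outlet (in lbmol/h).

42.2 lbmol/h

Conversion of D: D consumed = 2ξ₁ = 0.268 × 531 → ξ₁ = 71.15 lbmol/h.
Yield of G: 1ξ₂ / 531 = 0.0545 → ξ₂ = 28.94 lbmol/h.
Outlet amounts (n = n₀ + Σ ν·ξ):
  D: 531 − 2(71.15) = 388.7
  B: 0 + 1(71.15) − 1(28.94) = 42.21
  G: 0 + 1(28.94) = 28.94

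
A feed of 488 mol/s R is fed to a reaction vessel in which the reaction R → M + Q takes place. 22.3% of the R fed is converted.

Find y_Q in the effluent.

R reacted = 0.223 × 488 = 108.8 mol/s; ν_R = −1, so ξ = 108.8/1 = 108.8 mol/s.
Outlet amounts (n = n₀ + ν ξ):
  R: 488 − 1(108.8) = 379.2
  M: 0 + 1(108.8) = 108.8
  Q: 0 + 1(108.8) = 108.8
Total out = 596.8 mol/s; y_Q = 108.8 / 596.8 = 0.1823.

0.182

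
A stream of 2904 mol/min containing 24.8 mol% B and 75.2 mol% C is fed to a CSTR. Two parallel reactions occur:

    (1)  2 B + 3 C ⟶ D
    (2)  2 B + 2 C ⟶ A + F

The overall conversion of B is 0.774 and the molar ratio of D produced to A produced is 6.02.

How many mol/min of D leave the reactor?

Conversion of B: B consumed = 0.774 × 720.2 = 557.4 mol/min = 2ξ₁ + 2ξ₂.
Selectivity: 1ξ₁ / (1ξ₂) = 6.02 → ξ₁ = 6.02 ξ₂.
Substitute: (2·6.02 + 2) ξ₂ = 557.4 → ξ₂ = 39.7 mol/min, ξ₁ = 239 mol/min.
Outlet amounts (n = n₀ + Σ ν·ξ):
  B: 720.2 − 2(239) − 2(39.7) = 162.8
  C: 2184 − 3(239) − 2(39.7) = 1387
  D: 0 + 1(239) = 239
  A: 0 + 1(39.7) = 39.7
  F: 0 + 1(39.7) = 39.7

239 mol/min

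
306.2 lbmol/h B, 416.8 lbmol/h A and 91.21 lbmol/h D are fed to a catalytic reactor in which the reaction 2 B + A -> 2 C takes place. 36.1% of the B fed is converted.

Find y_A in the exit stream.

0.476

B reacted = 0.361 × 306.2 = 110.5 lbmol/h; ν_B = −2, so ξ = 110.5/2 = 55.27 lbmol/h.
Outlet amounts (n = n₀ + ν ξ):
  B: 306.2 − 2(55.27) = 195.7
  A: 416.8 − 1(55.27) = 361.5
  C: 0 + 2(55.27) = 110.5
  D: 91.21 (inert)
Total out = 758.9 lbmol/h; y_A = 361.5 / 758.9 = 0.4764.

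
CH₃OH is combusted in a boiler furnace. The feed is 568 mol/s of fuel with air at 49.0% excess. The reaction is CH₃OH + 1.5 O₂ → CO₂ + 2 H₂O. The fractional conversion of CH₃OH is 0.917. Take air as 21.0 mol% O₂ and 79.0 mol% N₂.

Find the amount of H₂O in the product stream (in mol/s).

Stoichiometric O₂ = 1.5 × 568 = 852 mol/s; O₂ fed = 852 × 1.490 = 1269 mol/s.
N₂ fed = 1269 × 79/21 = 4776 mol/s.
Fuel reacted = 0.917 × 568 → ξ = 520.9 mol/s.
Outlet (n = n₀ + ν ξ):
  CH₃OH: 568 − 1(520.9) = 47.14
  O₂: 1269 − 1.5(520.9) = 488.2
  N₂: 4776 (inert)
  CO₂: 0 + 1(520.9) = 520.9
  H₂O: 0 + 2(520.9) = 1042

1040 mol/s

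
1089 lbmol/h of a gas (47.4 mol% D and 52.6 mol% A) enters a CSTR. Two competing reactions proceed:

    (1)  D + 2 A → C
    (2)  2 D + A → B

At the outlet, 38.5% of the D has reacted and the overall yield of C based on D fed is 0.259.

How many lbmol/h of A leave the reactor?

Yield of C: 1ξ₁ / 516.2 = 0.259 → ξ₁ = 133.7 lbmol/h.
Conversion of D: 1ξ₁ + 2ξ₂ = 0.385 × 516.2 = 198.7 → ξ₂ = 32.52 lbmol/h.
Outlet amounts (n = n₀ + Σ ν·ξ):
  D: 516.2 − 1(133.7) − 2(32.52) = 317.5
  A: 572.8 − 2(133.7) − 1(32.52) = 272.9
  C: 0 + 1(133.7) = 133.7
  B: 0 + 1(32.52) = 32.52

273 lbmol/h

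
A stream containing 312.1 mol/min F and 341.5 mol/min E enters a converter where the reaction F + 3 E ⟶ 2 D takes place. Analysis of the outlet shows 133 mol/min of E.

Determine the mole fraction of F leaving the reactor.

0.471

For E: n = n₀ − 3ξ → 133 = 341.5 − 3ξ, giving ξ = 69.5 mol/min.
Outlet amounts (n = n₀ + ν ξ):
  F: 312.1 − 1(69.5) = 242.6
  E: 341.5 − 3(69.5) = 133
  D: 0 + 2(69.5) = 139
Total out = 514.6 mol/min; y_F = 242.6 / 514.6 = 0.4714.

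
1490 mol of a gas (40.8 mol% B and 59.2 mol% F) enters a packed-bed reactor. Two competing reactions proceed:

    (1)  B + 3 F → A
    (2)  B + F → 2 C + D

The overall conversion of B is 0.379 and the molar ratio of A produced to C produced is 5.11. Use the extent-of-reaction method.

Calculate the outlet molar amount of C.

Conversion of B: B consumed = 0.379 × 607.9 = 230.4 mol = 1ξ₁ + 1ξ₂.
Selectivity: 1ξ₁ / (2ξ₂) = 5.11 → ξ₁ = 10.22 ξ₂.
Substitute: (1·10.22 + 1) ξ₂ = 230.4 → ξ₂ = 20.53 mol, ξ₁ = 209.9 mol.
Outlet amounts (n = n₀ + Σ ν·ξ):
  B: 607.9 − 1(209.9) − 1(20.53) = 377.5
  F: 882.1 − 3(209.9) − 1(20.53) = 231.9
  A: 0 + 1(209.9) = 209.9
  C: 0 + 2(20.53) = 41.07
  D: 0 + 1(20.53) = 20.53

41.1 mol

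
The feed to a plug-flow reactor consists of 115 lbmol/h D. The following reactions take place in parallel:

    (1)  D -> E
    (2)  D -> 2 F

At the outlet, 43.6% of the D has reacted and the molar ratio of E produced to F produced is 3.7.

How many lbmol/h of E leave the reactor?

Conversion of D: D consumed = 0.436 × 115 = 50.14 lbmol/h = 1ξ₁ + 1ξ₂.
Selectivity: 1ξ₁ / (2ξ₂) = 3.7 → ξ₁ = 7.4 ξ₂.
Substitute: (1·7.4 + 1) ξ₂ = 50.14 → ξ₂ = 5.969 lbmol/h, ξ₁ = 44.17 lbmol/h.
Outlet amounts (n = n₀ + Σ ν·ξ):
  D: 115 − 1(44.17) − 1(5.969) = 64.86
  E: 0 + 1(44.17) = 44.17
  F: 0 + 2(5.969) = 11.94

44.2 lbmol/h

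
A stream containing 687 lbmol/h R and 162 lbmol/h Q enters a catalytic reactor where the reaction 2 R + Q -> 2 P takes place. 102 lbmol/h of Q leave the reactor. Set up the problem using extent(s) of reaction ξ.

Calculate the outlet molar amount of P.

For Q: n = n₀ − 1ξ → 102 = 162 − 1ξ, giving ξ = 60 lbmol/h.
Outlet amounts (n = n₀ + ν ξ):
  R: 687 − 2(60) = 567
  Q: 162 − 1(60) = 102
  P: 0 + 2(60) = 120

120 lbmol/h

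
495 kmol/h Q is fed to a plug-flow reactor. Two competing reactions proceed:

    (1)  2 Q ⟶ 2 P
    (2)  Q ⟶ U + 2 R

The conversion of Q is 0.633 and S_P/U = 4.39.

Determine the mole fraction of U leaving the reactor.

0.0951

Conversion of Q: Q consumed = 0.633 × 495 = 313.3 kmol/h = 2ξ₁ + 1ξ₂.
Selectivity: 2ξ₁ / (1ξ₂) = 4.39 → ξ₁ = 2.195 ξ₂.
Substitute: (2·2.195 + 1) ξ₂ = 313.3 → ξ₂ = 58.13 kmol/h, ξ₁ = 127.6 kmol/h.
Outlet amounts (n = n₀ + Σ ν·ξ):
  Q: 495 − 2(127.6) − 1(58.13) = 181.7
  P: 0 + 2(127.6) = 255.2
  U: 0 + 1(58.13) = 58.13
  R: 0 + 2(58.13) = 116.3
Total out = 611.3 kmol/h; y_U = 58.13 / 611.3 = 0.0951.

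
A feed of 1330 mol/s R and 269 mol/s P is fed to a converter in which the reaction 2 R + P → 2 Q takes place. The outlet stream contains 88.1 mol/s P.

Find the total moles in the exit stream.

1420 mol/s

For P: n = n₀ − 1ξ → 88.1 = 269 − 1ξ, giving ξ = 180.9 mol/s.
Outlet amounts (n = n₀ + ν ξ):
  R: 1330 − 2(180.9) = 968.2
  P: 269 − 1(180.9) = 88.1
  Q: 0 + 2(180.9) = 361.8
Total out = 968.2 + 88.1 + 361.8 = 1418 mol/s.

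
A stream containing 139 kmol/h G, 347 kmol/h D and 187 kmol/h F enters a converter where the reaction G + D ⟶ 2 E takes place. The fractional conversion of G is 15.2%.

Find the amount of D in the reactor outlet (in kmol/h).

G reacted = 0.152 × 139 = 21.13 kmol/h; ν_G = −1, so ξ = 21.13/1 = 21.13 kmol/h.
Outlet amounts (n = n₀ + ν ξ):
  G: 139 − 1(21.13) = 117.9
  D: 347 − 1(21.13) = 325.9
  E: 0 + 2(21.13) = 42.26
  F: 187 (inert)

326 kmol/h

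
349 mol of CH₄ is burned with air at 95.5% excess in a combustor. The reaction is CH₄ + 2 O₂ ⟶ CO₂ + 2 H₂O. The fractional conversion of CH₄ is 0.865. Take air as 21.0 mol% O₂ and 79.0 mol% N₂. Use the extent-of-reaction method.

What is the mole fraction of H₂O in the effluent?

Stoichiometric O₂ = 2 × 349 = 698 mol; O₂ fed = 698 × 1.955 = 1365 mol.
N₂ fed = 1365 × 79/21 = 5133 mol.
Fuel reacted = 0.865 × 349 → ξ = 301.9 mol.
Outlet (n = n₀ + ν ξ):
  CH₄: 349 − 1(301.9) = 47.12
  O₂: 1365 − 2(301.9) = 760.8
  N₂: 5133 (inert)
  CO₂: 0 + 1(301.9) = 301.9
  H₂O: 0 + 2(301.9) = 603.8
Total out = 6847 mol; y_H₂O = 603.8 / 6847 = 0.08818.

0.0882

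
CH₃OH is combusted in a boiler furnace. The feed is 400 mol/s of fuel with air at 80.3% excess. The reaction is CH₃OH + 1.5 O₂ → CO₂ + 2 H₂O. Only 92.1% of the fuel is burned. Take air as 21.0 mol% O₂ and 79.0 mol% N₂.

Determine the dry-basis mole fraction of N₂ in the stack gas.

Stoichiometric O₂ = 1.5 × 400 = 600 mol/s; O₂ fed = 600 × 1.803 = 1082 mol/s.
N₂ fed = 1082 × 79/21 = 4070 mol/s.
Fuel reacted = 0.921 × 400 → ξ = 368.4 mol/s.
Outlet (n = n₀ + ν ξ):
  CH₃OH: 400 − 1(368.4) = 31.6
  O₂: 1082 − 1.5(368.4) = 529.2
  N₂: 4070 (inert)
  CO₂: 0 + 1(368.4) = 368.4
  H₂O: 0 + 2(368.4) = 736.8
Dry total = 4999 mol/s; y_N₂ (dry) = 4070 / 4999 = 0.8141.

0.814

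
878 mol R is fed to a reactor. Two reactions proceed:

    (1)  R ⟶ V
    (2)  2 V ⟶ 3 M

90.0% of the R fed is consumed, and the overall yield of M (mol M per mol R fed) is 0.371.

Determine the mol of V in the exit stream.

Conversion of R: R consumed = 1ξ₁ = 0.9 × 878 → ξ₁ = 790.2 mol.
Yield of M: 3ξ₂ / 878 = 0.371 → ξ₂ = 108.6 mol.
Outlet amounts (n = n₀ + Σ ν·ξ):
  R: 878 − 1(790.2) = 87.8
  V: 0 + 1(790.2) − 2(108.6) = 573
  M: 0 + 3(108.6) = 325.7

573 mol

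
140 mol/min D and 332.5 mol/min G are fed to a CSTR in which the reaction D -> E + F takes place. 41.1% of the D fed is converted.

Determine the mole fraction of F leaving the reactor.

D reacted = 0.411 × 140 = 57.54 mol/min; ν_D = −1, so ξ = 57.54/1 = 57.54 mol/min.
Outlet amounts (n = n₀ + ν ξ):
  D: 140 − 1(57.54) = 82.46
  E: 0 + 1(57.54) = 57.54
  F: 0 + 1(57.54) = 57.54
  G: 332.5 (inert)
Total out = 530 mol/min; y_F = 57.54 / 530 = 0.1086.

0.109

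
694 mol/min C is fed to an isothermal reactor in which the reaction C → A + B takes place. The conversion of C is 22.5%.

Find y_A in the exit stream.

C reacted = 0.225 × 694 = 156.2 mol/min; ν_C = −1, so ξ = 156.2/1 = 156.2 mol/min.
Outlet amounts (n = n₀ + ν ξ):
  C: 694 − 1(156.2) = 537.9
  A: 0 + 1(156.2) = 156.2
  B: 0 + 1(156.2) = 156.2
Total out = 850.2 mol/min; y_A = 156.2 / 850.2 = 0.1837.

0.184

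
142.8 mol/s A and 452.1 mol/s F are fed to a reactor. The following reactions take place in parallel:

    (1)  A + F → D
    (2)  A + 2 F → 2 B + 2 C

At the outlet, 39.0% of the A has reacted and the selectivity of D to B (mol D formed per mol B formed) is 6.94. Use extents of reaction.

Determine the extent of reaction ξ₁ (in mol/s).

ξ₁ = 51.9 mol/s

Conversion of A: A consumed = 0.39 × 142.8 = 55.69 mol/s = 1ξ₁ + 1ξ₂.
Selectivity: 1ξ₁ / (2ξ₂) = 6.94 → ξ₁ = 13.88 ξ₂.
Substitute: (1·13.88 + 1) ξ₂ = 55.69 → ξ₂ = 3.743 mol/s, ξ₁ = 51.95 mol/s.
Outlet amounts (n = n₀ + Σ ν·ξ):
  A: 142.8 − 1(51.95) − 1(3.743) = 87.11
  F: 452.1 − 1(51.95) − 2(3.743) = 392.7
  D: 0 + 1(51.95) = 51.95
  B: 0 + 2(3.743) = 7.485
  C: 0 + 2(3.743) = 7.485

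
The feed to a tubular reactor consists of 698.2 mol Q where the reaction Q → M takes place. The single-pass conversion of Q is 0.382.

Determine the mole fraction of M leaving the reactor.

0.382

Q reacted = 0.382 × 698.2 = 266.7 mol; ν_Q = −1, so ξ = 266.7/1 = 266.7 mol.
Outlet amounts (n = n₀ + ν ξ):
  Q: 698.2 − 1(266.7) = 431.5
  M: 0 + 1(266.7) = 266.7
Total out = 698.2 mol; y_M = 266.7 / 698.2 = 0.382.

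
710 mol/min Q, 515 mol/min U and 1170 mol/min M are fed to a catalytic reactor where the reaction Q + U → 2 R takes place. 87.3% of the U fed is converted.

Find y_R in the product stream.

0.375

U reacted = 0.873 × 515 = 449.6 mol/min; ν_U = −1, so ξ = 449.6/1 = 449.6 mol/min.
Outlet amounts (n = n₀ + ν ξ):
  Q: 710 − 1(449.6) = 260.4
  U: 515 − 1(449.6) = 65.4
  R: 0 + 2(449.6) = 899.2
  M: 1170 (inert)
Total out = 2395 mol/min; y_R = 899.2 / 2395 = 0.3754.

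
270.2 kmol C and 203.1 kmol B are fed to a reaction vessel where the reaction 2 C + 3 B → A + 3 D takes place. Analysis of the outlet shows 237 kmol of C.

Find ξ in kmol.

For C: n = n₀ − 2ξ → 237 = 270.2 − 2ξ, giving ξ = 16.6 kmol.
Outlet amounts (n = n₀ + ν ξ):
  C: 270.2 − 2(16.6) = 237
  B: 203.1 − 3(16.6) = 153.3
  A: 0 + 1(16.6) = 16.6
  D: 0 + 3(16.6) = 49.8

ξ = 16.6 kmol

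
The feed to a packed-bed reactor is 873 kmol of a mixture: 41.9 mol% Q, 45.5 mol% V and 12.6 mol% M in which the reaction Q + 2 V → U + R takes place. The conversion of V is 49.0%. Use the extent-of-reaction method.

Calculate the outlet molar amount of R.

97.3 kmol

V reacted = 0.49 × 397.2 = 194.6 kmol; ν_V = −2, so ξ = 194.6/2 = 97.32 kmol.
Outlet amounts (n = n₀ + ν ξ):
  Q: 365.8 − 1(97.32) = 268.5
  V: 397.2 − 2(97.32) = 202.6
  U: 0 + 1(97.32) = 97.32
  R: 0 + 1(97.32) = 97.32
  M: 110 (inert)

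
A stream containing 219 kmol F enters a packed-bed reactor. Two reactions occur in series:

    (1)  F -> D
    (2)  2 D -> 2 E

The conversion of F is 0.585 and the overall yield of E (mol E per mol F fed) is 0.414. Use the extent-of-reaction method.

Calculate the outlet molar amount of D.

Conversion of F: F consumed = 1ξ₁ = 0.585 × 219 → ξ₁ = 128.1 kmol.
Yield of E: 2ξ₂ / 219 = 0.414 → ξ₂ = 45.33 kmol.
Outlet amounts (n = n₀ + Σ ν·ξ):
  F: 219 − 1(128.1) = 90.89
  D: 0 + 1(128.1) − 2(45.33) = 37.45
  E: 0 + 2(45.33) = 90.67

37.4 kmol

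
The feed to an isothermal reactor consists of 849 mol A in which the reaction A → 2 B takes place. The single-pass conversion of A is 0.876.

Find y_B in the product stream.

0.934

A reacted = 0.876 × 849 = 743.7 mol; ν_A = −1, so ξ = 743.7/1 = 743.7 mol.
Outlet amounts (n = n₀ + ν ξ):
  A: 849 − 1(743.7) = 105.3
  B: 0 + 2(743.7) = 1487
Total out = 1593 mol; y_B = 1487 / 1593 = 0.9339.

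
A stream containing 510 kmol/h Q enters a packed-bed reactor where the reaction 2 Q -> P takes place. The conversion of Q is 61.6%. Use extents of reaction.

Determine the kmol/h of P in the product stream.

Q reacted = 0.616 × 510 = 314.2 kmol/h; ν_Q = −2, so ξ = 314.2/2 = 157.1 kmol/h.
Outlet amounts (n = n₀ + ν ξ):
  Q: 510 − 2(157.1) = 195.8
  P: 0 + 1(157.1) = 157.1

157 kmol/h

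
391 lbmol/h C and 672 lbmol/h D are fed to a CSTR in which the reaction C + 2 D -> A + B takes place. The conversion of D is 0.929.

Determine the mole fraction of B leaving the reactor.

D reacted = 0.929 × 672 = 624.3 lbmol/h; ν_D = −2, so ξ = 624.3/2 = 312.1 lbmol/h.
Outlet amounts (n = n₀ + ν ξ):
  C: 391 − 1(312.1) = 78.86
  D: 672 − 2(312.1) = 47.71
  A: 0 + 1(312.1) = 312.1
  B: 0 + 1(312.1) = 312.1
Total out = 750.9 lbmol/h; y_B = 312.1 / 750.9 = 0.4157.

0.416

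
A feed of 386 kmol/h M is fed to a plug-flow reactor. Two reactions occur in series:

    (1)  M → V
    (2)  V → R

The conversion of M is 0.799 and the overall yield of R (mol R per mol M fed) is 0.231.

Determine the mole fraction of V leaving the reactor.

Conversion of M: M consumed = 1ξ₁ = 0.799 × 386 → ξ₁ = 308.4 kmol/h.
Yield of R: 1ξ₂ / 386 = 0.231 → ξ₂ = 89.17 kmol/h.
Outlet amounts (n = n₀ + Σ ν·ξ):
  M: 386 − 1(308.4) = 77.59
  V: 0 + 1(308.4) − 1(89.17) = 219.2
  R: 0 + 1(89.17) = 89.17
Total out = 386 kmol/h; y_V = 219.2 / 386 = 0.568.

0.568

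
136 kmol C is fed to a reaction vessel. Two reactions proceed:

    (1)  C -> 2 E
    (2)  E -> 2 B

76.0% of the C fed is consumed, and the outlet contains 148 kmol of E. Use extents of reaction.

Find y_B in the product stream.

Conversion of C: C consumed = 1ξ₁ = 0.76 × 136 → ξ₁ = 103.4 kmol.
E balance: n_E = 0 + 2ξ₁ − 1ξ₂ = 148 → ξ₂ = (2·103.4 − 148)/1 = 58.72 kmol.
Outlet amounts (n = n₀ + Σ ν·ξ):
  C: 136 − 1(103.4) = 32.64
  E: 0 + 2(103.4) − 1(58.72) = 148
  B: 0 + 2(58.72) = 117.4
Total out = 298.1 kmol; y_B = 117.4 / 298.1 = 0.394.

0.394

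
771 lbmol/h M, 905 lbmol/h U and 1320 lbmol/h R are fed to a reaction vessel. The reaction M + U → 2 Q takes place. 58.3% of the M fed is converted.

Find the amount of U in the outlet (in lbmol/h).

456 lbmol/h

M reacted = 0.583 × 771 = 449.5 lbmol/h; ν_M = −1, so ξ = 449.5/1 = 449.5 lbmol/h.
Outlet amounts (n = n₀ + ν ξ):
  M: 771 − 1(449.5) = 321.5
  U: 905 − 1(449.5) = 455.5
  Q: 0 + 2(449.5) = 899
  R: 1320 (inert)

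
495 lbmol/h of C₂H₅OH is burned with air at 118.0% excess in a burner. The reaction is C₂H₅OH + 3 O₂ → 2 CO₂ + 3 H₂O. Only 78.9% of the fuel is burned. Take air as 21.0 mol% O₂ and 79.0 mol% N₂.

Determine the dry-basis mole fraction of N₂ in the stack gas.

0.805

Stoichiometric O₂ = 3 × 495 = 1485 lbmol/h; O₂ fed = 1485 × 2.180 = 3237 lbmol/h.
N₂ fed = 3237 × 79/21 = 12180 lbmol/h.
Fuel reacted = 0.789 × 495 → ξ = 390.6 lbmol/h.
Outlet (n = n₀ + ν ξ):
  C₂H₅OH: 495 − 1(390.6) = 104.4
  O₂: 3237 − 3(390.6) = 2066
  N₂: 12180 (inert)
  CO₂: 0 + 2(390.6) = 781.1
  H₂O: 0 + 3(390.6) = 1172
Dry total = 15130 lbmol/h; y_N₂ (dry) = 12180 / 15130 = 0.8049.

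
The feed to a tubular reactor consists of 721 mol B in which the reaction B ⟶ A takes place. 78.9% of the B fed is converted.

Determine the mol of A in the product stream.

569 mol

B reacted = 0.789 × 721 = 568.9 mol; ν_B = −1, so ξ = 568.9/1 = 568.9 mol.
Outlet amounts (n = n₀ + ν ξ):
  B: 721 − 1(568.9) = 152.1
  A: 0 + 1(568.9) = 568.9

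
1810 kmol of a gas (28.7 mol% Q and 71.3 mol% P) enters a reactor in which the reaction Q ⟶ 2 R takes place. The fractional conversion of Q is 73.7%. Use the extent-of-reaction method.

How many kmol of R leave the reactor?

Q reacted = 0.737 × 519.5 = 382.8 kmol; ν_Q = −1, so ξ = 382.8/1 = 382.8 kmol.
Outlet amounts (n = n₀ + ν ξ):
  Q: 519.5 − 1(382.8) = 136.6
  R: 0 + 2(382.8) = 765.7
  P: 1291 (inert)

766 kmol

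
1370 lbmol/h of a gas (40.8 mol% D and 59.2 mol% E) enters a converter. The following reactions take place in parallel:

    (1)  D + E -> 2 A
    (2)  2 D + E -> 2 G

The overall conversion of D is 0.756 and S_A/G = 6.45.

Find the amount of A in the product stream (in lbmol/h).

645 lbmol/h

Conversion of D: D consumed = 0.756 × 559 = 422.6 lbmol/h = 1ξ₁ + 2ξ₂.
Selectivity: 2ξ₁ / (2ξ₂) = 6.45 → ξ₁ = 6.45 ξ₂.
Substitute: (1·6.45 + 2) ξ₂ = 422.6 → ξ₂ = 50.01 lbmol/h, ξ₁ = 322.6 lbmol/h.
Outlet amounts (n = n₀ + Σ ν·ξ):
  D: 559 − 1(322.6) − 2(50.01) = 136.4
  E: 811 − 1(322.6) − 1(50.01) = 438.5
  A: 0 + 2(322.6) = 645.1
  G: 0 + 2(50.01) = 100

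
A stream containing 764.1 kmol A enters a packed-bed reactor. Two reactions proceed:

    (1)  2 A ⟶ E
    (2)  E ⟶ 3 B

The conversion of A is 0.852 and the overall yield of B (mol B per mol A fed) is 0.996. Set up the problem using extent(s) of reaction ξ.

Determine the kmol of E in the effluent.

71.8 kmol

Conversion of A: A consumed = 2ξ₁ = 0.852 × 764.1 → ξ₁ = 325.5 kmol.
Yield of B: 3ξ₂ / 764.1 = 0.996 → ξ₂ = 253.7 kmol.
Outlet amounts (n = n₀ + Σ ν·ξ):
  A: 764.1 − 2(325.5) = 113.1
  E: 0 + 1(325.5) − 1(253.7) = 71.83
  B: 0 + 3(253.7) = 761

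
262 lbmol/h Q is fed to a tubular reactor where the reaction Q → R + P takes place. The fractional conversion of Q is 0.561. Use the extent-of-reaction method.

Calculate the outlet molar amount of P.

147 lbmol/h

Q reacted = 0.561 × 262 = 147 lbmol/h; ν_Q = −1, so ξ = 147/1 = 147 lbmol/h.
Outlet amounts (n = n₀ + ν ξ):
  Q: 262 − 1(147) = 115
  R: 0 + 1(147) = 147
  P: 0 + 1(147) = 147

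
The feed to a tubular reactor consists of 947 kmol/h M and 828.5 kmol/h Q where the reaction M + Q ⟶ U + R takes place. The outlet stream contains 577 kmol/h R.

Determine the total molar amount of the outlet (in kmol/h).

1780 kmol/h

For R: n = n₀ + 1ξ → 577 = 0 + 1ξ, giving ξ = 577 kmol/h.
Outlet amounts (n = n₀ + ν ξ):
  M: 947 − 1(577) = 370
  Q: 828.5 − 1(577) = 251.5
  U: 0 + 1(577) = 577
  R: 0 + 1(577) = 577
Total out = 370 + 251.5 + 577 + 577 = 1776 kmol/h.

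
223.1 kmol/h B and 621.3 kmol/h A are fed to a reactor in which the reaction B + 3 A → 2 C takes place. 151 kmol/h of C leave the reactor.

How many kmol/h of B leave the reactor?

For C: n = n₀ + 2ξ → 151 = 0 + 2ξ, giving ξ = 75.5 kmol/h.
Outlet amounts (n = n₀ + ν ξ):
  B: 223.1 − 1(75.5) = 147.6
  A: 621.3 − 3(75.5) = 394.8
  C: 0 + 2(75.5) = 151

148 kmol/h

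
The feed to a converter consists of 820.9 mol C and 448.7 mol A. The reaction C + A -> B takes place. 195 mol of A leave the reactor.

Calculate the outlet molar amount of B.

For A: n = n₀ − 1ξ → 195 = 448.7 − 1ξ, giving ξ = 253.7 mol.
Outlet amounts (n = n₀ + ν ξ):
  C: 820.9 − 1(253.7) = 567.2
  A: 448.7 − 1(253.7) = 195
  B: 0 + 1(253.7) = 253.7

254 mol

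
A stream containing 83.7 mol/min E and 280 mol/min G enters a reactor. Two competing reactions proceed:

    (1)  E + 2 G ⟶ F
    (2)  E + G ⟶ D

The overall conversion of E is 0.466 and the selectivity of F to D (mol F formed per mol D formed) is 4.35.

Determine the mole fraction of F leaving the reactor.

0.108

Conversion of E: E consumed = 0.466 × 83.7 = 39 mol/min = 1ξ₁ + 1ξ₂.
Selectivity: 1ξ₁ / (1ξ₂) = 4.35 → ξ₁ = 4.35 ξ₂.
Substitute: (1·4.35 + 1) ξ₂ = 39 → ξ₂ = 7.291 mol/min, ξ₁ = 31.71 mol/min.
Outlet amounts (n = n₀ + Σ ν·ξ):
  E: 83.7 − 1(31.71) − 1(7.291) = 44.7
  G: 280 − 2(31.71) − 1(7.291) = 209.3
  F: 0 + 1(31.71) = 31.71
  D: 0 + 1(7.291) = 7.291
Total out = 293 mol/min; y_F = 31.71 / 293 = 0.1082.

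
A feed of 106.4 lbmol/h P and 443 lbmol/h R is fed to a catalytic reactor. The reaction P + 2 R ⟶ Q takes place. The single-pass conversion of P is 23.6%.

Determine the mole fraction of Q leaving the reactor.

P reacted = 0.236 × 106.4 = 25.11 lbmol/h; ν_P = −1, so ξ = 25.11/1 = 25.11 lbmol/h.
Outlet amounts (n = n₀ + ν ξ):
  P: 106.4 − 1(25.11) = 81.29
  R: 443 − 2(25.11) = 392.8
  Q: 0 + 1(25.11) = 25.11
Total out = 499.2 lbmol/h; y_Q = 25.11 / 499.2 = 0.0503.

0.0503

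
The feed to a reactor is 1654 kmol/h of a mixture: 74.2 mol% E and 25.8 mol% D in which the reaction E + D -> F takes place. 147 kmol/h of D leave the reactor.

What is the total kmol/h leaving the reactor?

For D: n = n₀ − 1ξ → 147 = 426.7 − 1ξ, giving ξ = 279.7 kmol/h.
Outlet amounts (n = n₀ + ν ξ):
  E: 1227 − 1(279.7) = 947.5
  D: 426.7 − 1(279.7) = 147
  F: 0 + 1(279.7) = 279.7
Total out = 947.5 + 147 + 279.7 = 1374 kmol/h.

1370 kmol/h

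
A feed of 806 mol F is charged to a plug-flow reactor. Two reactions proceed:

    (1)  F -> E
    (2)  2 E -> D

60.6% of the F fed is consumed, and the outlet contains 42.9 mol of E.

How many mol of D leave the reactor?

Conversion of F: F consumed = 1ξ₁ = 0.606 × 806 → ξ₁ = 488.4 mol.
E balance: n_E = 0 + 1ξ₁ − 2ξ₂ = 42.9 → ξ₂ = (1·488.4 − 42.9)/2 = 222.8 mol.
Outlet amounts (n = n₀ + Σ ν·ξ):
  F: 806 − 1(488.4) = 317.6
  E: 0 + 1(488.4) − 2(222.8) = 42.9
  D: 0 + 1(222.8) = 222.8

223 mol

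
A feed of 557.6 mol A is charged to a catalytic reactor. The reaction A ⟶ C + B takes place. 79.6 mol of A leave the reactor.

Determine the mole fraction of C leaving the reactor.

0.462

For A: n = n₀ − 1ξ → 79.6 = 557.6 − 1ξ, giving ξ = 478 mol.
Outlet amounts (n = n₀ + ν ξ):
  A: 557.6 − 1(478) = 79.6
  C: 0 + 1(478) = 478
  B: 0 + 1(478) = 478
Total out = 1036 mol; y_C = 478 / 1036 = 0.4616.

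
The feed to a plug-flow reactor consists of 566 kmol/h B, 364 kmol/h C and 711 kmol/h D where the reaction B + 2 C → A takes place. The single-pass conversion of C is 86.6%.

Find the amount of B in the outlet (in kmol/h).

408 kmol/h

C reacted = 0.866 × 364 = 315.2 kmol/h; ν_C = −2, so ξ = 315.2/2 = 157.6 kmol/h.
Outlet amounts (n = n₀ + ν ξ):
  B: 566 − 1(157.6) = 408.4
  C: 364 − 2(157.6) = 48.78
  A: 0 + 1(157.6) = 157.6
  D: 711 (inert)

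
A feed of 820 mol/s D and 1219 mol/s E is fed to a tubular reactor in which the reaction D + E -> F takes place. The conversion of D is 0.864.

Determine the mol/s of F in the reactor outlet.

708 mol/s

D reacted = 0.864 × 820 = 708.5 mol/s; ν_D = −1, so ξ = 708.5/1 = 708.5 mol/s.
Outlet amounts (n = n₀ + ν ξ):
  D: 820 − 1(708.5) = 111.5
  E: 1219 − 1(708.5) = 510.5
  F: 0 + 1(708.5) = 708.5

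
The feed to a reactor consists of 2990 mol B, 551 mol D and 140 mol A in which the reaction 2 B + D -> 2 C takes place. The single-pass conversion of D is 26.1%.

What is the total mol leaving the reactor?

3540 mol

D reacted = 0.261 × 551 = 143.8 mol; ν_D = −1, so ξ = 143.8/1 = 143.8 mol.
Outlet amounts (n = n₀ + ν ξ):
  B: 2990 − 2(143.8) = 2702
  D: 551 − 1(143.8) = 407.2
  C: 0 + 2(143.8) = 287.6
  A: 140 (inert)
Total out = 2702 + 407.2 + 287.6 + 140 = 3537 mol.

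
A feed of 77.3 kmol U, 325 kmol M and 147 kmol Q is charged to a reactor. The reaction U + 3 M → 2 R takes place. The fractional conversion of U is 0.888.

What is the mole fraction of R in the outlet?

0.333

U reacted = 0.888 × 77.3 = 68.64 kmol; ν_U = −1, so ξ = 68.64/1 = 68.64 kmol.
Outlet amounts (n = n₀ + ν ξ):
  U: 77.3 − 1(68.64) = 8.658
  M: 325 − 3(68.64) = 119.1
  R: 0 + 2(68.64) = 137.3
  Q: 147 (inert)
Total out = 412 kmol; y_R = 137.3 / 412 = 0.3332.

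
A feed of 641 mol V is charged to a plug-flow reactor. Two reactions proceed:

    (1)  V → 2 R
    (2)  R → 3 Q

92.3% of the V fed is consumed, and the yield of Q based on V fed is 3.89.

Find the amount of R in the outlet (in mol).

Conversion of V: V consumed = 1ξ₁ = 0.923 × 641 → ξ₁ = 591.6 mol.
Yield of Q: 3ξ₂ / 641 = 3.89 → ξ₂ = 831.2 mol.
Outlet amounts (n = n₀ + Σ ν·ξ):
  V: 641 − 1(591.6) = 49.36
  R: 0 + 2(591.6) − 1(831.2) = 352.1
  Q: 0 + 3(831.2) = 2493

352 mol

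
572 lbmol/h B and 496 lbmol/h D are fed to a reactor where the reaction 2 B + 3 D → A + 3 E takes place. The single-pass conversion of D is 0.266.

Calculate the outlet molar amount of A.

44 lbmol/h

D reacted = 0.266 × 496 = 131.9 lbmol/h; ν_D = −3, so ξ = 131.9/3 = 43.98 lbmol/h.
Outlet amounts (n = n₀ + ν ξ):
  B: 572 − 2(43.98) = 484
  D: 496 − 3(43.98) = 364.1
  A: 0 + 1(43.98) = 43.98
  E: 0 + 3(43.98) = 131.9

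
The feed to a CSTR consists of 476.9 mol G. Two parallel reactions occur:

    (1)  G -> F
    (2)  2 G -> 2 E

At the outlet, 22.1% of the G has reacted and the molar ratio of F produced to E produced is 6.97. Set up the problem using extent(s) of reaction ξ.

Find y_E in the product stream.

0.0277

Conversion of G: G consumed = 0.221 × 476.9 = 105.4 mol = 1ξ₁ + 2ξ₂.
Selectivity: 1ξ₁ / (2ξ₂) = 6.97 → ξ₁ = 13.94 ξ₂.
Substitute: (1·13.94 + 2) ξ₂ = 105.4 → ξ₂ = 6.612 mol, ξ₁ = 92.17 mol.
Outlet amounts (n = n₀ + Σ ν·ξ):
  G: 476.9 − 1(92.17) − 2(6.612) = 371.5
  F: 0 + 1(92.17) = 92.17
  E: 0 + 2(6.612) = 13.22
Total out = 476.9 mol; y_E = 13.22 / 476.9 = 0.02773.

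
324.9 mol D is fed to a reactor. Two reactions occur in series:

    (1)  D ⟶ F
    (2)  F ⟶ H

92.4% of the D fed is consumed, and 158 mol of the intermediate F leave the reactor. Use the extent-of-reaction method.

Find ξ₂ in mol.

Conversion of D: D consumed = 1ξ₁ = 0.924 × 324.9 → ξ₁ = 300.2 mol.
F balance: n_F = 0 + 1ξ₁ − 1ξ₂ = 158 → ξ₂ = (1·300.2 − 158)/1 = 142.2 mol.
Outlet amounts (n = n₀ + Σ ν·ξ):
  D: 324.9 − 1(300.2) = 24.69
  F: 0 + 1(300.2) − 1(142.2) = 158
  H: 0 + 1(142.2) = 142.2

ξ₂ = 142 mol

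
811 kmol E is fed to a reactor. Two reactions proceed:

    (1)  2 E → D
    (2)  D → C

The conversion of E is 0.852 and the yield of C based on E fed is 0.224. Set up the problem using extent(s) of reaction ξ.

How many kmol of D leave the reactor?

Conversion of E: E consumed = 2ξ₁ = 0.852 × 811 → ξ₁ = 345.5 kmol.
Yield of C: 1ξ₂ / 811 = 0.224 → ξ₂ = 181.7 kmol.
Outlet amounts (n = n₀ + Σ ν·ξ):
  E: 811 − 2(345.5) = 120
  D: 0 + 1(345.5) − 1(181.7) = 163.8
  C: 0 + 1(181.7) = 181.7

164 kmol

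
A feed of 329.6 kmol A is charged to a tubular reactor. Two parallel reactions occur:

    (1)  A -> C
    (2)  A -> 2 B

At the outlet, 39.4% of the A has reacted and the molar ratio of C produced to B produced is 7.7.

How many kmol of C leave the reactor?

Conversion of A: A consumed = 0.394 × 329.6 = 129.9 kmol = 1ξ₁ + 1ξ₂.
Selectivity: 1ξ₁ / (2ξ₂) = 7.7 → ξ₁ = 15.4 ξ₂.
Substitute: (1·15.4 + 1) ξ₂ = 129.9 → ξ₂ = 7.918 kmol, ξ₁ = 121.9 kmol.
Outlet amounts (n = n₀ + Σ ν·ξ):
  A: 329.6 − 1(121.9) − 1(7.918) = 199.7
  C: 0 + 1(121.9) = 121.9
  B: 0 + 2(7.918) = 15.84

122 kmol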